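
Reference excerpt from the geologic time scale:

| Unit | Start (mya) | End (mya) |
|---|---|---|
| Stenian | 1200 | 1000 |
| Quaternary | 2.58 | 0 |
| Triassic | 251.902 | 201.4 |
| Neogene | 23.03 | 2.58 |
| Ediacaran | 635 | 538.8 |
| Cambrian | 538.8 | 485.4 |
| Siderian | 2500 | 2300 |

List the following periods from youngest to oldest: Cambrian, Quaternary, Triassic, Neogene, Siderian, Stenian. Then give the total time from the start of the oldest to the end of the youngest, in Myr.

Quaternary → Neogene → Triassic → Cambrian → Stenian → Siderian; total span 2500 Myr

Start ages (Ma): Siderian 2500, Stenian 1200, Cambrian 538.8, Triassic 251.902, Neogene 23.03, Quaternary 2.58.
Ordered youngest to oldest: Quaternary, Neogene, Triassic, Cambrian, Stenian, Siderian.
Span = 2500 − 0 = 2500 Myr.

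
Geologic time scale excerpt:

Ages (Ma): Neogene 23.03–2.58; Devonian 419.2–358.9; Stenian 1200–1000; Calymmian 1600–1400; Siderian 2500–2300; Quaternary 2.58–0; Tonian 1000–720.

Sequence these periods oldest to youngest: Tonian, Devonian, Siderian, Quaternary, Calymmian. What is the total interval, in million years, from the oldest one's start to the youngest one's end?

Start ages (Ma): Siderian 2500, Calymmian 1600, Tonian 1000, Devonian 419.2, Quaternary 2.58.
Ordered oldest to youngest: Siderian, Calymmian, Tonian, Devonian, Quaternary.
Span = 2500 − 0 = 2500 Myr.

Siderian → Calymmian → Tonian → Devonian → Quaternary; total span 2500 Myr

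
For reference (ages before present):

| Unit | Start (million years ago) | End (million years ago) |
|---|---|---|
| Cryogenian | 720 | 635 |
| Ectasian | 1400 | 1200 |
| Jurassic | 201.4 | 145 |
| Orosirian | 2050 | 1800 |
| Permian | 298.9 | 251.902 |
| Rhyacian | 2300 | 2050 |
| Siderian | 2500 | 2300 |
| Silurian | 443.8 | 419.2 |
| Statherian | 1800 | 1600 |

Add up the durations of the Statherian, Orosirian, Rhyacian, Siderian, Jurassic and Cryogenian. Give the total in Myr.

Each duration: Statherian = 200; Orosirian = 250; Rhyacian = 250; Siderian = 200; Jurassic = 56.4; Cryogenian = 85.
Sum: 200 + 250 + 250 + 200 + 56.4 + 85 = 1041.4 Myr.

1041.4 million years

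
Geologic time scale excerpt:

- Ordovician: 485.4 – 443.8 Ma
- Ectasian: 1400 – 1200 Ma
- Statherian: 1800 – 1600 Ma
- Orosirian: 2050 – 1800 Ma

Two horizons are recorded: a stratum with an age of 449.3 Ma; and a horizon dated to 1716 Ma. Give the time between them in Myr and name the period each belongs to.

1266.7 million years apart; the first in the Ordovician, the second in the Statherian

Elapsed time: 1716 − 449.3 = 1266.7 Myr.
449.3 Ma lies within 485.4–443.8 Ma: Ordovician.
1716 Ma lies within 1800–1600 Ma: Statherian.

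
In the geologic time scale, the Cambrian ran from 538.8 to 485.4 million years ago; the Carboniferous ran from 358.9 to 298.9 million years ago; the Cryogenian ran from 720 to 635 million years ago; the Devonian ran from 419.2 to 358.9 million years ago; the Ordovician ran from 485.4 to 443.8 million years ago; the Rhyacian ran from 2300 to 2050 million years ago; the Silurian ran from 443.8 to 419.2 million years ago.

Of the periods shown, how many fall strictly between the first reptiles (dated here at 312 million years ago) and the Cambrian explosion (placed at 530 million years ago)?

3

530 Ma sits inside the Cambrian (538.8–485.4) and 312 Ma inside the Carboniferous (358.9–298.9); neither of those is wholly between the two dates.
The listed periods lying completely between them are Ordovician, Silurian, Devonian — 3 in all.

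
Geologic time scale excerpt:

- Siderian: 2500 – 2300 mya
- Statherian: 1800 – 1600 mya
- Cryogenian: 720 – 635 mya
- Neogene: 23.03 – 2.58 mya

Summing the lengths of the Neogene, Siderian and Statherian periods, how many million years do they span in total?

420.45 million years

Each duration: Neogene = 20.45; Siderian = 200; Statherian = 200.
Sum: 20.45 + 200 + 200 = 420.45 Myr.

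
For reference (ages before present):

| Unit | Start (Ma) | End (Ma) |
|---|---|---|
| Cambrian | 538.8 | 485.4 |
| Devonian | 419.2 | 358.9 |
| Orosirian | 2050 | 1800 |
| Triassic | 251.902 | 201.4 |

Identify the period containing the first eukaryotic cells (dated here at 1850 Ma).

Orosirian

1850 Ma lies between 2050 and 1800 Ma, so it falls in the Orosirian.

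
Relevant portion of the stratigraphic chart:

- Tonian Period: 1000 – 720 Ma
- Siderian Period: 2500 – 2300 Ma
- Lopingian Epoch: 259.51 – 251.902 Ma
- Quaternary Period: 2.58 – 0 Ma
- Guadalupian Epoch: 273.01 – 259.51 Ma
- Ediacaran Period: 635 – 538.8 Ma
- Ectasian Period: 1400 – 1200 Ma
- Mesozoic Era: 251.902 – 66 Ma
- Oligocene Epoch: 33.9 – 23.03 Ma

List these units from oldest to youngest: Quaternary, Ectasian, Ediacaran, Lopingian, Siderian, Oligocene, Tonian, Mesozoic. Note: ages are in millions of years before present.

Siderian, then Ectasian, then Tonian, then Ediacaran, then Lopingian, then Mesozoic, then Oligocene, then Quaternary

Read off each span (Ma): Quaternary 2.58–0; Ectasian 1400–1200; Ediacaran 635–538.8; Lopingian 259.51–251.902; Siderian 2500–2300; Oligocene 33.9–23.03; Tonian 1000–720; Mesozoic 251.902–66.
Larger Ma is older, so oldest→youngest is Siderian, Ectasian, Tonian, Ediacaran, Lopingian, Mesozoic, Oligocene, Quaternary.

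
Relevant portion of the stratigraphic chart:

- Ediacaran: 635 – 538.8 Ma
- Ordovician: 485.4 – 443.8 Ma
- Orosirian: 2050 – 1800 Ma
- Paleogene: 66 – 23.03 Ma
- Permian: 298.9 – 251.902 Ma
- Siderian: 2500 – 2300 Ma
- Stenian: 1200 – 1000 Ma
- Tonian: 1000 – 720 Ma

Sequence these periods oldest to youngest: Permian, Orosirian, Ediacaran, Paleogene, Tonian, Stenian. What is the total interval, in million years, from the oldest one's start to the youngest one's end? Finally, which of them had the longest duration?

From the excerpt: Permian 298.9–251.902; Orosirian 2050–1800; Ediacaran 635–538.8; Paleogene 66–23.03; Tonian 1000–720; Stenian 1200–1000 (Ma).
Larger Ma is earlier, so the oldest is Orosirian and the youngest is Paleogene; oldest to youngest: Orosirian, Stenian, Tonian, Ediacaran, Permian, Paleogene.
Oldest start 2050 minus youngest end 23.03 gives 2026.97 Myr overall.
Individual lengths (start − end): Permian 46.998; Paleogene 42.97; Orosirian 250; Tonian 280; Stenian 200; Ediacaran 96.2. The largest is Tonian at 280 Myr.

Orosirian, Stenian, Tonian, Ediacaran, Permian, Paleogene; total span 2026.97 Myr; longest is Tonian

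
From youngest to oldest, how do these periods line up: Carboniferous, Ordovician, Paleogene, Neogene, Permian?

Group by era (each group listed oldest first) — Paleozoic: Ordovician, Carboniferous, Permian; Cenozoic: Paleogene, Neogene. The eras run Paleozoic → Mesozoic → Cenozoic. Concatenating the groups in that era order and then reversing gives youngest to oldest.

Neogene, Paleogene, Permian, Carboniferous, Ordovician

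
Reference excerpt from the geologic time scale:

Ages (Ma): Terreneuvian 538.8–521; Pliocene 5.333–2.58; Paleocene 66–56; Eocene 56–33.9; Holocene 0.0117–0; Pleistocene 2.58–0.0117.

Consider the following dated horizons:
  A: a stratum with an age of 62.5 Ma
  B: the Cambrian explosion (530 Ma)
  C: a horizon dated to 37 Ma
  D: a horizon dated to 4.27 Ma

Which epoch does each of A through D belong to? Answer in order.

A: 62.5 Ma lies in 66–56 Ma, so Paleocene.
B: 530 Ma lies in 538.8–521 Ma, so Terreneuvian.
C: 37 Ma lies in 56–33.9 Ma, so Eocene.
D: 4.27 Ma lies in 5.333–2.58 Ma, so Pliocene.

A — Paleocene; B — Terreneuvian; C — Eocene; D — Pliocene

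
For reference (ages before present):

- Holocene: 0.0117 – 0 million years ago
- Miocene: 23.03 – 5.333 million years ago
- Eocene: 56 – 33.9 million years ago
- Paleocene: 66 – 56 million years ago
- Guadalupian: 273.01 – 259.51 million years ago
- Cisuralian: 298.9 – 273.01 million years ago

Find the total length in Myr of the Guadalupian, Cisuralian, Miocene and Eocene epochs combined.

79.187 million years

Each duration: Guadalupian = 13.5; Cisuralian = 25.89; Miocene = 17.697; Eocene = 22.1.
Sum: 13.5 + 25.89 + 17.697 + 22.1 = 79.187 Myr.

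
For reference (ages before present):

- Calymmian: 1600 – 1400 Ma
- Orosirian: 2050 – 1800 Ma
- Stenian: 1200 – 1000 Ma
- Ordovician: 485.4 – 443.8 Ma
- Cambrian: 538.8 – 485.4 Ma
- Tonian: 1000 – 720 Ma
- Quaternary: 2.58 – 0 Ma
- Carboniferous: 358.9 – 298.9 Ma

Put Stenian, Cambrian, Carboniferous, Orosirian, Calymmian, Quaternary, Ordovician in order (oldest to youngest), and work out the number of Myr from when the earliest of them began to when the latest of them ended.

Start ages (Ma): Orosirian 2050, Calymmian 1600, Stenian 1200, Cambrian 538.8, Ordovician 485.4, Carboniferous 358.9, Quaternary 2.58.
Ordered oldest to youngest: Orosirian, Calymmian, Stenian, Cambrian, Ordovician, Carboniferous, Quaternary.
Span = 2050 − 0 = 2050 Myr.

Orosirian → Calymmian → Stenian → Cambrian → Ordovician → Carboniferous → Quaternary; total span 2050 Myr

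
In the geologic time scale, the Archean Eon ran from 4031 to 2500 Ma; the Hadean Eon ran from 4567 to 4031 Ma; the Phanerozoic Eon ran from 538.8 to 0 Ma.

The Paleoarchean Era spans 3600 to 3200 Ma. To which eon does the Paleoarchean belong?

Archean

The Paleoarchean (3600–3200 Ma) lies entirely within 4031–2500 Ma, the Archean Eon.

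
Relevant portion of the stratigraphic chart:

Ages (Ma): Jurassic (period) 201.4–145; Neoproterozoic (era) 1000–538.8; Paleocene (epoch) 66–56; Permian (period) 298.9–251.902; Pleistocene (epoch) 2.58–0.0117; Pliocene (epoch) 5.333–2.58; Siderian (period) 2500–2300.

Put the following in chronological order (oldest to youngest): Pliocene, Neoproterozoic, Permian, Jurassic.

Neoproterozoic, Permian, Jurassic, Pliocene

The oldest of these is Neoproterozoic (starts 1000 Ma) and the youngest is Pliocene (ends 2.58 Ma).
In between, by decreasing start age: Permian (298.9), Jurassic (201.4).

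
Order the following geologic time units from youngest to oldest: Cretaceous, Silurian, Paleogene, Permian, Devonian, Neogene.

Group by era (each group listed oldest first) — Paleozoic: Silurian, Devonian, Permian; Mesozoic: Cretaceous; Cenozoic: Paleogene, Neogene. The eras run Paleozoic → Mesozoic → Cenozoic. Concatenating the groups in that era order and then reversing gives youngest to oldest.

Neogene, Paleogene, Cretaceous, Permian, Devonian, Silurian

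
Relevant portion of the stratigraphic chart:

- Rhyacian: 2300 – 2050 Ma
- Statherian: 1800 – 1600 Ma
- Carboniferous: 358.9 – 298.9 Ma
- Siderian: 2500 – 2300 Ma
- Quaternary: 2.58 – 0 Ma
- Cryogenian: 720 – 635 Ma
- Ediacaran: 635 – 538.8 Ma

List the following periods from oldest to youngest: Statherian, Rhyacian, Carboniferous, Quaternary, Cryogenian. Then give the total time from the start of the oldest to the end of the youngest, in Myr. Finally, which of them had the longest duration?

Rhyacian → Statherian → Cryogenian → Carboniferous → Quaternary; total span 2300 Myr; longest is Rhyacian

From the excerpt: Statherian 1800–1600; Rhyacian 2300–2050; Carboniferous 358.9–298.9; Quaternary 2.58–0; Cryogenian 720–635 (Ma).
Larger Ma is earlier, so the oldest is Rhyacian and the youngest is Quaternary; oldest to youngest: Rhyacian, Statherian, Cryogenian, Carboniferous, Quaternary.
Oldest start 2300 minus youngest end 0 gives 2300 Myr overall.
Individual lengths (start − end): Rhyacian 250; Cryogenian 85; Statherian 200; Quaternary 2.58; Carboniferous 60. The largest is Rhyacian at 250 Myr.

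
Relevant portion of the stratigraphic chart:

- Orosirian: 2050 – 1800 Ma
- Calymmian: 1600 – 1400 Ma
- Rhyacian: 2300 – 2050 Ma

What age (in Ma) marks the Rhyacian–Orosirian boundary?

The Rhyacian ends and the Orosirian begins at 2050 Ma.

2050 Ma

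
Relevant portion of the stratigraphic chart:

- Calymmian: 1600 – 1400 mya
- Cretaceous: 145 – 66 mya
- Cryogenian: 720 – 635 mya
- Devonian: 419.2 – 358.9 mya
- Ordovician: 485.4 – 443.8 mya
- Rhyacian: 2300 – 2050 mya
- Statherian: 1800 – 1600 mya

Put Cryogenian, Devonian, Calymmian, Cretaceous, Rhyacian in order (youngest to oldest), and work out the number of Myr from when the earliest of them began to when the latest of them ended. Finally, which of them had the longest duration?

Start ages (Ma): Rhyacian 2300, Calymmian 1600, Cryogenian 720, Devonian 419.2, Cretaceous 145.
Ordered youngest to oldest: Cretaceous, Devonian, Cryogenian, Calymmian, Rhyacian.
Span = 2300 − 66 = 2234 Myr.
Durations: Calymmian 200, Rhyacian 250, Cryogenian 85, Devonian 60.3, Cretaceous 79 → longest is Rhyacian (250 Myr).

Cretaceous, Devonian, Cryogenian, Calymmian, Rhyacian; total span 2234 Myr; longest is Rhyacian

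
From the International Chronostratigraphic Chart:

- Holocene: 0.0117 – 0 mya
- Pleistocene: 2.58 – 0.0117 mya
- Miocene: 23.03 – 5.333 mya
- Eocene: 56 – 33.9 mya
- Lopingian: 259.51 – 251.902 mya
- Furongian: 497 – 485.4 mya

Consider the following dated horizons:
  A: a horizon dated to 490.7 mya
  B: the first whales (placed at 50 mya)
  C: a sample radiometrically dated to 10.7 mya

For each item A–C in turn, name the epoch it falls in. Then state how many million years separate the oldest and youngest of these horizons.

Match each age against the start–end ranges in the excerpt: A = 490.7 Ma → Furongian (497–485.4); B = 50 Ma → Eocene (56–33.9); C = 10.7 Ma → Miocene (23.03–5.333).
The largest age is 490.7 Ma and the smallest is 10.7 Ma; their difference is 480 Myr.

A — Furongian; B — Eocene; C — Miocene; span 480 million years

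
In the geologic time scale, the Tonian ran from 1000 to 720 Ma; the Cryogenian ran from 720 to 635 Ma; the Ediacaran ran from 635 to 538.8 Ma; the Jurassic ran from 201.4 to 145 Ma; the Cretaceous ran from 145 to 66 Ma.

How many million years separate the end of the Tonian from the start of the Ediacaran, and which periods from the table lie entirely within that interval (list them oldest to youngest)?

The Tonian closes at 720 Ma and the Ediacaran opens at 635 Ma, so the interval is 720 − 635 = 85 Myr.
A period fits inside if it starts at or after 720 Ma and ends at or before 635 Ma; oldest first that gives Cryogenian.

85 million years; Cryogenian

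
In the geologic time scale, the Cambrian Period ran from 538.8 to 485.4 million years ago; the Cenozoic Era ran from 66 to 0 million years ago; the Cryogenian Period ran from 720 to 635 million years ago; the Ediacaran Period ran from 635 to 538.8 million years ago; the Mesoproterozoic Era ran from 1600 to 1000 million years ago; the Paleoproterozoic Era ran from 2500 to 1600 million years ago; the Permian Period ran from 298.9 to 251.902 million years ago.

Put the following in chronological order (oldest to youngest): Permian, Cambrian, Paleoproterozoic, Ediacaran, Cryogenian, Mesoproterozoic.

Paleoproterozoic, then Mesoproterozoic, then Cryogenian, then Ediacaran, then Cambrian, then Permian

Sorting by start age (descending Ma, since larger Ma = older): Paleoproterozoic began 2500, Mesoproterozoic began 1600, Cryogenian began 720, Ediacaran began 635, Cambrian began 538.8, Permian began 298.9.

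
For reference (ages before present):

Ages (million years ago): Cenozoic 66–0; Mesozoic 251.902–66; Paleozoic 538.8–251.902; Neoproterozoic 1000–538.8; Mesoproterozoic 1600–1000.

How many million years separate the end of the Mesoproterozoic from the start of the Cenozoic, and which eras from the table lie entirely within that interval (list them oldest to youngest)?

End of Mesoproterozoic = 1000 Ma; start of Cenozoic = 66 Ma.
Gap = 1000 − 66 = 934 Myr.
Eras wholly inside 1000–66 Ma: Neoproterozoic (1000–538.8), Paleozoic (538.8–251.902), Mesozoic (251.902–66).

934 million years; Neoproterozoic, Paleozoic, Mesozoic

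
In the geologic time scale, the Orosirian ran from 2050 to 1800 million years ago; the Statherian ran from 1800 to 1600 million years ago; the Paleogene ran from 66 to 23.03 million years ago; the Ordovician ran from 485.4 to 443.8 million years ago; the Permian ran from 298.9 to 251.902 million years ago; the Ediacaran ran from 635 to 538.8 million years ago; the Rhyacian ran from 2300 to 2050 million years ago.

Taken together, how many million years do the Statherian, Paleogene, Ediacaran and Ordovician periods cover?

Each duration: Statherian = 200; Paleogene = 42.97; Ediacaran = 96.2; Ordovician = 41.6.
Sum: 200 + 42.97 + 96.2 + 41.6 = 380.77 Myr.

380.77 million years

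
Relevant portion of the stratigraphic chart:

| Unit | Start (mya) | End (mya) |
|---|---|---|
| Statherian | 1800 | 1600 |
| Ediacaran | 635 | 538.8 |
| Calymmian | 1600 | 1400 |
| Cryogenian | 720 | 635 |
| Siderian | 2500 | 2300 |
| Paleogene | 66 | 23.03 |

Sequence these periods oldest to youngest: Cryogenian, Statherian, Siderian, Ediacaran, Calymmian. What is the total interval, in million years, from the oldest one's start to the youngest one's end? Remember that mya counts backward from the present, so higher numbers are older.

From the excerpt: Cryogenian 720–635; Statherian 1800–1600; Siderian 2500–2300; Ediacaran 635–538.8; Calymmian 1600–1400 (Ma).
Larger Ma is earlier, so the oldest is Siderian and the youngest is Ediacaran; oldest to youngest: Siderian, Statherian, Calymmian, Cryogenian, Ediacaran.
Oldest start 2500 minus youngest end 538.8 gives 1961.2 Myr overall.

Siderian → Statherian → Calymmian → Cryogenian → Ediacaran; total span 1961.2 Myr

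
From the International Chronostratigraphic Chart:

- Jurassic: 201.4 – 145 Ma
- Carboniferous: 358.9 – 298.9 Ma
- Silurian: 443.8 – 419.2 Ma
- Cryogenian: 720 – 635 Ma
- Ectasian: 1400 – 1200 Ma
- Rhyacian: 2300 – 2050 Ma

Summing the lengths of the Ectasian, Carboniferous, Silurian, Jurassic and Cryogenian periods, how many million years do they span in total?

Duration is start − end for each: (1400 − 1200) + (358.9 − 298.9) + (443.8 − 419.2) + (201.4 − 145) + (720 − 635).
That is 200 + 60 + 24.6 + 56.4 + 85, which totals 426 million years.

426 million years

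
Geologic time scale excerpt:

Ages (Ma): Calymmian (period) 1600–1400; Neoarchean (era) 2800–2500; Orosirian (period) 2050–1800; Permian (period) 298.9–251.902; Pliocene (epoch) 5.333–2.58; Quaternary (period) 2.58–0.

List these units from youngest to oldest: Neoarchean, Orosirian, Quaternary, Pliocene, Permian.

Quaternary, then Pliocene, then Permian, then Orosirian, then Neoarchean

The oldest of these is Neoarchean (starts 2800 Ma) and the youngest is Quaternary (ends 0 Ma).
In between, by decreasing start age: Orosirian (2050), Permian (298.9), Pliocene (5.333).
Listing youngest first means reversing that sequence.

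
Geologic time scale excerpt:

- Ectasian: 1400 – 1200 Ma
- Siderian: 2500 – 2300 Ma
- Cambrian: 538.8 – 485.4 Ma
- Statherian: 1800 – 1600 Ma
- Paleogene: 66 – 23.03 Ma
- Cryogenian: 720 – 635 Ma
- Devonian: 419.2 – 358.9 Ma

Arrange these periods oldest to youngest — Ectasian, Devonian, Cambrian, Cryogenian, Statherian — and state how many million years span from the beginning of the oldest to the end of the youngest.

Statherian → Ectasian → Cryogenian → Cambrian → Devonian; total span 1441.1 Myr

From the excerpt: Ectasian 1400–1200; Devonian 419.2–358.9; Cambrian 538.8–485.4; Cryogenian 720–635; Statherian 1800–1600 (Ma).
Larger Ma is earlier, so the oldest is Statherian and the youngest is Devonian; oldest to youngest: Statherian, Ectasian, Cryogenian, Cambrian, Devonian.
Oldest start 1800 minus youngest end 358.9 gives 1441.1 Myr overall.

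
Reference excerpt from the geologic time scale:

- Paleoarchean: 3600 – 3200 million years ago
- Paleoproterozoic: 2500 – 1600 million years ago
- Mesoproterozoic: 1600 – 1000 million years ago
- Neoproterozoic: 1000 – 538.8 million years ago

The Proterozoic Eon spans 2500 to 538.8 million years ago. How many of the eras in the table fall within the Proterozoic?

Eras inside 2500–538.8 Ma: Paleoproterozoic, Mesoproterozoic, Neoproterozoic — 3 in total.

3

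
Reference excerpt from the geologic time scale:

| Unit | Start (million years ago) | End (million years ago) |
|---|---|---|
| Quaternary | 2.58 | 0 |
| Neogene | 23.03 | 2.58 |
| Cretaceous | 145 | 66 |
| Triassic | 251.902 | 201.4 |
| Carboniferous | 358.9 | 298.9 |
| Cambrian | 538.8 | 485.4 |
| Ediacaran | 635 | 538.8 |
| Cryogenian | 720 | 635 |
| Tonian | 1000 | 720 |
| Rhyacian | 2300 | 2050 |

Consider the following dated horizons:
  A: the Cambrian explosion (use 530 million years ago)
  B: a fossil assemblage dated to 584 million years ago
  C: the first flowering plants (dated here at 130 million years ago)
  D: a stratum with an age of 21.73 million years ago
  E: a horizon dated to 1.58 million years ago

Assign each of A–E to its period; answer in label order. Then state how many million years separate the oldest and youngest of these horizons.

A — Cambrian; B — Ediacaran; C — Cretaceous; D — Neogene; E — Quaternary; span 582.42 million years

A: 530 Ma lies in 538.8–485.4 Ma, so Cambrian.
B: 584 Ma lies in 635–538.8 Ma, so Ediacaran.
C: 130 Ma lies in 145–66 Ma, so Cretaceous.
D: 21.73 Ma lies in 23.03–2.58 Ma, so Neogene.
E: 1.58 Ma lies in 2.58–0 Ma, so Quaternary.
Oldest = 584 Ma, youngest = 1.58 Ma → span 582.42 Myr.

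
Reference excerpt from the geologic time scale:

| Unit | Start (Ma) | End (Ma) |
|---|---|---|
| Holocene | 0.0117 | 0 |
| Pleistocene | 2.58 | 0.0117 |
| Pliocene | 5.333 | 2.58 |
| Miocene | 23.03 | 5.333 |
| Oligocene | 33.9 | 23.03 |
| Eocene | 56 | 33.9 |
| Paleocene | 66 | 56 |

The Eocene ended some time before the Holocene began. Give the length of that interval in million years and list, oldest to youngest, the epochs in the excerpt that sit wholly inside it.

The Eocene closes at 33.9 Ma and the Holocene opens at 0.0117 Ma, so the interval is 33.9 − 0.0117 = 33.8883 Myr.
An epoch fits inside if it starts at or after 33.9 Ma and ends at or before 0.0117 Ma; oldest first that gives Oligocene, Miocene, Pliocene, Pleistocene.

33.8883 million years; Oligocene, Miocene, Pliocene, Pleistocene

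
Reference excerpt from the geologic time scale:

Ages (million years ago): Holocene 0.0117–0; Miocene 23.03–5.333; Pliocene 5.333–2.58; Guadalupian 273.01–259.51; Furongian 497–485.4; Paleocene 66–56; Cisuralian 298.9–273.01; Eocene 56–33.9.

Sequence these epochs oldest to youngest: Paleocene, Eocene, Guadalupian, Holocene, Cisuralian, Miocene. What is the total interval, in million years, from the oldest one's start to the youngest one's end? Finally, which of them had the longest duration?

Start ages (Ma): Cisuralian 298.9, Guadalupian 273.01, Paleocene 66, Eocene 56, Miocene 23.03, Holocene 0.0117.
Ordered oldest to youngest: Cisuralian, Guadalupian, Paleocene, Eocene, Miocene, Holocene.
Span = 298.9 − 0 = 298.9 Myr.
Durations: Miocene 17.697, Eocene 22.1, Cisuralian 25.89, Paleocene 10, Guadalupian 13.5, Holocene 0.0117 → longest is Cisuralian (25.89 Myr).

Cisuralian, Guadalupian, Paleocene, Eocene, Miocene, Holocene; total span 298.9 Myr; longest is Cisuralian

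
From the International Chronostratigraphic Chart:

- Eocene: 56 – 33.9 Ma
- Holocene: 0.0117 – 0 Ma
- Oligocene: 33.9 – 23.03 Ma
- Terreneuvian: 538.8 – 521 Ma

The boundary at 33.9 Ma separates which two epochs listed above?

The Eocene ends at 33.9 Ma and the Oligocene begins at 33.9 Ma, so they share that boundary.

Eocene and Oligocene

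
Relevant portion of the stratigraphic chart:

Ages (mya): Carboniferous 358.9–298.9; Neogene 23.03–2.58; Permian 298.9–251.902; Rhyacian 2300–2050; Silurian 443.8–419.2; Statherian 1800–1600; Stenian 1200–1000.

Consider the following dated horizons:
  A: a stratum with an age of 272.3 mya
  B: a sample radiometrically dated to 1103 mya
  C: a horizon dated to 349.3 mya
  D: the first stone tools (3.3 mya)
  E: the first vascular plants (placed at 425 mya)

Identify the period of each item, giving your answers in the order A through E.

A — Permian; B — Stenian; C — Carboniferous; D — Neogene; E — Silurian

Match each age against the start–end ranges in the excerpt: A = 272.3 Ma → Permian (298.9–251.902); B = 1103 Ma → Stenian (1200–1000); C = 349.3 Ma → Carboniferous (358.9–298.9); D = 3.3 Ma → Neogene (23.03–2.58); E = 425 Ma → Silurian (443.8–419.2).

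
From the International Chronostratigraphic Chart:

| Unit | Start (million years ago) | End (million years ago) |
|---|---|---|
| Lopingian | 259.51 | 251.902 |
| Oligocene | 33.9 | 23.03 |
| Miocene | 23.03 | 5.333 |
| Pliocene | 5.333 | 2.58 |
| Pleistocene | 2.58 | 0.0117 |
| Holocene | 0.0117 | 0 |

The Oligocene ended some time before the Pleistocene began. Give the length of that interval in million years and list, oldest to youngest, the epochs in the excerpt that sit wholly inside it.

20.45 million years; Miocene, Pliocene

End of Oligocene = 23.03 Ma; start of Pleistocene = 2.58 Ma.
Gap = 23.03 − 2.58 = 20.45 Myr.
Epochs wholly inside 23.03–2.58 Ma: Miocene (23.03–5.333), Pliocene (5.333–2.58).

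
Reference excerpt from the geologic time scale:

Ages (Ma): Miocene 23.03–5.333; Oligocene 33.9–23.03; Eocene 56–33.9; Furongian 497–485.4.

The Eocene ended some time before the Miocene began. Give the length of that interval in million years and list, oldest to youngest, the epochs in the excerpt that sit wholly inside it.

The Eocene closes at 33.9 Ma and the Miocene opens at 23.03 Ma, so the interval is 33.9 − 23.03 = 10.87 Myr.
An epoch fits inside if it starts at or after 33.9 Ma and ends at or before 23.03 Ma; oldest first that gives Oligocene.

10.87 million years; Oligocene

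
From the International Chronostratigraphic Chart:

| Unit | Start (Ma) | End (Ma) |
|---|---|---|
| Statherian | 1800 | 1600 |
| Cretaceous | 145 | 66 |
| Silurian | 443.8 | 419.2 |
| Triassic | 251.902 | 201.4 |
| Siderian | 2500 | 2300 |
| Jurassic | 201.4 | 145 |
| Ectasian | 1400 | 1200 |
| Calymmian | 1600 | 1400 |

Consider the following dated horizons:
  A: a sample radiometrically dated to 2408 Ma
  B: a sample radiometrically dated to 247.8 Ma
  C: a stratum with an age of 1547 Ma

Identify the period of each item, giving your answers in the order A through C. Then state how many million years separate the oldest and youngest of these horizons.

Match each age against the start–end ranges in the excerpt: A = 2408 Ma → Siderian (2500–2300); B = 247.8 Ma → Triassic (251.902–201.4); C = 1547 Ma → Calymmian (1600–1400).
The largest age is 2408 Ma and the smallest is 247.8 Ma; their difference is 2160.2 Myr.

A — Siderian; B — Triassic; C — Calymmian; span 2160.2 million years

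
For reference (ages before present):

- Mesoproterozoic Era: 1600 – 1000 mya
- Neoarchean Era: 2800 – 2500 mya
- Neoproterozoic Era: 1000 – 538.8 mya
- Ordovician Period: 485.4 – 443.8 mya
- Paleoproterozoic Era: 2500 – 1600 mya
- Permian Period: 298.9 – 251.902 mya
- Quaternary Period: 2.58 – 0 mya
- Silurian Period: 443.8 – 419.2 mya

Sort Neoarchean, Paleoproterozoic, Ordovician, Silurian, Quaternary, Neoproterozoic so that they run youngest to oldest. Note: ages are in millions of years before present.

Quaternary, Silurian, Ordovician, Neoproterozoic, Paleoproterozoic, Neoarchean

The oldest of these is Neoarchean (starts 2800 Ma) and the youngest is Quaternary (ends 0 Ma).
In between, by decreasing start age: Paleoproterozoic (2500), Neoproterozoic (1000), Ordovician (485.4), Silurian (443.8).
Listing youngest first means reversing that sequence.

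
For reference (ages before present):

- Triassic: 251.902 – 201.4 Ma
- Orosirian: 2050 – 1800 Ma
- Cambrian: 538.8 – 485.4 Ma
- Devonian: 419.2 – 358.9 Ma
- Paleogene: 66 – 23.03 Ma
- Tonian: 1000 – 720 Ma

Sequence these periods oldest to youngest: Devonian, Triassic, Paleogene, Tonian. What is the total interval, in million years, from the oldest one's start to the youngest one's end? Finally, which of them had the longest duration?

From the excerpt: Devonian 419.2–358.9; Triassic 251.902–201.4; Paleogene 66–23.03; Tonian 1000–720 (Ma).
Larger Ma is earlier, so the oldest is Tonian and the youngest is Paleogene; oldest to youngest: Tonian, Devonian, Triassic, Paleogene.
Oldest start 1000 minus youngest end 23.03 gives 976.97 Myr overall.
Individual lengths (start − end): Paleogene 42.97; Tonian 280; Devonian 60.3; Triassic 50.502. The largest is Tonian at 280 Myr.

Tonian → Devonian → Triassic → Paleogene; total span 976.97 Myr; longest is Tonian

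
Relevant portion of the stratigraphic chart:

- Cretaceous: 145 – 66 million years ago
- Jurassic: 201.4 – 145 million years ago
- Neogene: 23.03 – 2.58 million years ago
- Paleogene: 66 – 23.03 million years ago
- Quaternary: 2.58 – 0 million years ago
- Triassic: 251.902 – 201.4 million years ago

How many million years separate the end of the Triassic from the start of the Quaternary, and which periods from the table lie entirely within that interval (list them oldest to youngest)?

198.82 million years; Jurassic, Cretaceous, Paleogene, Neogene

End of Triassic = 201.4 Ma; start of Quaternary = 2.58 Ma.
Gap = 201.4 − 2.58 = 198.82 Myr.
Periods wholly inside 201.4–2.58 Ma: Jurassic (201.4–145), Cretaceous (145–66), Paleogene (66–23.03), Neogene (23.03–2.58).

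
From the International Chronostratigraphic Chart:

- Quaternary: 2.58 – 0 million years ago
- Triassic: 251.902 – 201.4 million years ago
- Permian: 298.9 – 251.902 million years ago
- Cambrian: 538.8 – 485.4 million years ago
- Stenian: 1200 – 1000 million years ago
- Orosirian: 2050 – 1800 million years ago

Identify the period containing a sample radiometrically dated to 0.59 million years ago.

0.59 Ma lies between 2.58 and 0 Ma, so it falls in the Quaternary.

Quaternary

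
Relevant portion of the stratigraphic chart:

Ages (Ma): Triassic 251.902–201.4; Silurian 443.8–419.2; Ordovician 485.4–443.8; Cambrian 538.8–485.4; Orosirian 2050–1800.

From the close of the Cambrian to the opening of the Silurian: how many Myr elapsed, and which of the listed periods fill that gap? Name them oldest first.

The Cambrian closes at 485.4 Ma and the Silurian opens at 443.8 Ma, so the interval is 485.4 − 443.8 = 41.6 Myr.
A period fits inside if it starts at or after 485.4 Ma and ends at or before 443.8 Ma; oldest first that gives Ordovician.

41.6 million years; Ordovician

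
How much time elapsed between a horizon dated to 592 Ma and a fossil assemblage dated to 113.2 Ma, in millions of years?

592 − 113.2 = 478.8 million years.

478.8 million years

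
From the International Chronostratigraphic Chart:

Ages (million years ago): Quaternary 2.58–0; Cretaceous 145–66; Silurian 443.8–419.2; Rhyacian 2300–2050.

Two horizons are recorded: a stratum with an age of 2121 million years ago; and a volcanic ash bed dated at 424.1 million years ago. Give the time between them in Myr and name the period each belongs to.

Elapsed time: 2121 − 424.1 = 1696.9 Myr.
2121 Ma lies within 2300–2050 Ma: Rhyacian.
424.1 Ma lies within 443.8–419.2 Ma: Silurian.

1696.9 million years apart; the first in the Rhyacian, the second in the Silurian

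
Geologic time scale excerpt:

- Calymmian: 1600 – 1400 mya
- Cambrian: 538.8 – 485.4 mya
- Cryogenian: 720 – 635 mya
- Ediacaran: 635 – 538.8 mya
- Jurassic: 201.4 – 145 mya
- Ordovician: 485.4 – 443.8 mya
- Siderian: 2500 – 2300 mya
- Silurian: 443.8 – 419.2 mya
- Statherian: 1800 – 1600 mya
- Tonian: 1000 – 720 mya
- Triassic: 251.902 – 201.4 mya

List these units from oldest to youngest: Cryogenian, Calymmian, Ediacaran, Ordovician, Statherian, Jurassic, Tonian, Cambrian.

Statherian, Calymmian, Tonian, Cryogenian, Ediacaran, Cambrian, Ordovician, Jurassic

Sorting by start age (descending Ma, since larger Ma = older): Statherian began 1800, Calymmian began 1600, Tonian began 1000, Cryogenian began 720, Ediacaran began 635, Cambrian began 538.8, Ordovician began 485.4, Jurassic began 201.4.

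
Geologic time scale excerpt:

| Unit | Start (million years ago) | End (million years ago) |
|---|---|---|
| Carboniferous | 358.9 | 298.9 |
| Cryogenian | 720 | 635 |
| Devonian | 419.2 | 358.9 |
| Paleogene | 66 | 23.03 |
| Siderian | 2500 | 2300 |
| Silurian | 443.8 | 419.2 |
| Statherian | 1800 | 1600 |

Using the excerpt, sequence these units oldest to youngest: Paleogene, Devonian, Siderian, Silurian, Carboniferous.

The oldest of these is Siderian (starts 2500 Ma) and the youngest is Paleogene (ends 23.03 Ma).
In between, by decreasing start age: Silurian (443.8), Devonian (419.2), Carboniferous (358.9).

Siderian, then Silurian, then Devonian, then Carboniferous, then Paleogene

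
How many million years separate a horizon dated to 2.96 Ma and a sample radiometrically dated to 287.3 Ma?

284.34 million years

287.3 − 2.96 = 284.34 million years.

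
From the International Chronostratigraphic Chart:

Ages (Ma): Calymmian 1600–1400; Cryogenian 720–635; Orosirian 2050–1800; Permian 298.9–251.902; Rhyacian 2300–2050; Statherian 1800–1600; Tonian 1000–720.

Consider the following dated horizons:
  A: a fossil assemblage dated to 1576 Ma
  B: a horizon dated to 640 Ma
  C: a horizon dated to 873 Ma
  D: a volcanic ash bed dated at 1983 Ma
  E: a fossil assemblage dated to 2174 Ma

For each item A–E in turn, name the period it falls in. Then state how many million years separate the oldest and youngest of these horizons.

A: 1576 Ma lies in 1600–1400 Ma, so Calymmian.
B: 640 Ma lies in 720–635 Ma, so Cryogenian.
C: 873 Ma lies in 1000–720 Ma, so Tonian.
D: 1983 Ma lies in 2050–1800 Ma, so Orosirian.
E: 2174 Ma lies in 2300–2050 Ma, so Rhyacian.
Oldest = 2174 Ma, youngest = 640 Ma → span 1534 Myr.

A — Calymmian; B — Cryogenian; C — Tonian; D — Orosirian; E — Rhyacian; span 1534 million years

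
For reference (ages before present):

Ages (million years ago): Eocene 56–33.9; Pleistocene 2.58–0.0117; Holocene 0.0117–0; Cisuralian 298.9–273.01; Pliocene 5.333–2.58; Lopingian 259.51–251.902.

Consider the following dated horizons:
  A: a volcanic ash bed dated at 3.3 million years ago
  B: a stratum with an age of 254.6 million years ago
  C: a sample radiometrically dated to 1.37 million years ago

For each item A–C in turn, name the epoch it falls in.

A — Pliocene; B — Lopingian; C — Pleistocene

Match each age against the start–end ranges in the excerpt: A = 3.3 Ma → Pliocene (5.333–2.58); B = 254.6 Ma → Lopingian (259.51–251.902); C = 1.37 Ma → Pleistocene (2.58–0.0117).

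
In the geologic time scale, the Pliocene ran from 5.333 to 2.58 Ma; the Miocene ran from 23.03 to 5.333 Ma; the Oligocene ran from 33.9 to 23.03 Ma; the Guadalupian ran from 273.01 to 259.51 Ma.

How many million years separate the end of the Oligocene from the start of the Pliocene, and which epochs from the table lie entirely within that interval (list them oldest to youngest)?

17.697 million years; Miocene

End of Oligocene = 23.03 Ma; start of Pliocene = 5.333 Ma.
Gap = 23.03 − 5.333 = 17.697 Myr.
Epochs wholly inside 23.03–5.333 Ma: Miocene (23.03–5.333).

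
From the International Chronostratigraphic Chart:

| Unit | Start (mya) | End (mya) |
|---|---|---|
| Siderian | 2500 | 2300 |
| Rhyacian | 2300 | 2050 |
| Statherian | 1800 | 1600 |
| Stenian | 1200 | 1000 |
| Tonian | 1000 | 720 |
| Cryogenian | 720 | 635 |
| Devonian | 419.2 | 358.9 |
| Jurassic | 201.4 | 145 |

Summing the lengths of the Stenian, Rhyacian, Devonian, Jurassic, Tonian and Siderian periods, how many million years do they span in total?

Duration is start − end for each: (1200 − 1000) + (2300 − 2050) + (419.2 − 358.9) + (201.4 − 145) + (1000 − 720) + (2500 − 2300).
That is 200 + 250 + 60.3 + 56.4 + 280 + 200, which totals 1046.7 million years.

1046.7 million years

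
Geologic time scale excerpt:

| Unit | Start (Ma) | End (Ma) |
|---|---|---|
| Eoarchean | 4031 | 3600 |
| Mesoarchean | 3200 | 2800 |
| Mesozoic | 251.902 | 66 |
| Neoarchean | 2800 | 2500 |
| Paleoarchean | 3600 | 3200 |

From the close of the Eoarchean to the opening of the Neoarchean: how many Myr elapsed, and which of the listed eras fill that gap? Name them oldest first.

800 million years; Paleoarchean, Mesoarchean

The Eoarchean closes at 3600 Ma and the Neoarchean opens at 2800 Ma, so the interval is 3600 − 2800 = 800 Myr.
An era fits inside if it starts at or after 3600 Ma and ends at or before 2800 Ma; oldest first that gives Paleoarchean, Mesoarchean.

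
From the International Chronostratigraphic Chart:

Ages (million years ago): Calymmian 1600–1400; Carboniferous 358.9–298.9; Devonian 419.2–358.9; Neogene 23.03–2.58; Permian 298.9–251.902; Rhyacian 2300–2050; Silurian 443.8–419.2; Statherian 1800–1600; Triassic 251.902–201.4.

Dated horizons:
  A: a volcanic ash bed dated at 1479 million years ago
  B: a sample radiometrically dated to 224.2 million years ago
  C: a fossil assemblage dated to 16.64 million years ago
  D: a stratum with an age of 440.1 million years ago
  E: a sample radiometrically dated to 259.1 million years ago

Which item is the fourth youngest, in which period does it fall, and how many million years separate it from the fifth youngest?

Smaller Ma means younger, so youngest first: C 16.64 < B 224.2 < E 259.1 < D 440.1 < A 1479.
Counting 4 along gives D (440.1 Ma); the excerpt puts that inside the Silurian, 443.8–419.2 Ma.
Next in line is A (1479 Ma), and 1479 − 440.1 = 1038.9 Myr.

D, in the Silurian; 1038.9 million years to A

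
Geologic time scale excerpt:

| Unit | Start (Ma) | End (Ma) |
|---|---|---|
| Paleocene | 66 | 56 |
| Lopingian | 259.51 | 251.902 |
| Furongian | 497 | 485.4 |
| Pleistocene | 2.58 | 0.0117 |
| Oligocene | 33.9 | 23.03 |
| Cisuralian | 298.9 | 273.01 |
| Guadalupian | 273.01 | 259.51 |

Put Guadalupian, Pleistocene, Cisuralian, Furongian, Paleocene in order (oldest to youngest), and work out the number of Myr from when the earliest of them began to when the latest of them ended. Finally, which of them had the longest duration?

From the excerpt: Guadalupian 273.01–259.51; Pleistocene 2.58–0.0117; Cisuralian 298.9–273.01; Furongian 497–485.4; Paleocene 66–56 (Ma).
Larger Ma is earlier, so the oldest is Furongian and the youngest is Pleistocene; oldest to youngest: Furongian, Cisuralian, Guadalupian, Paleocene, Pleistocene.
Oldest start 497 minus youngest end 0.0117 gives 496.9883 Myr overall.
Individual lengths (start − end): Pleistocene 2.5683; Cisuralian 25.89; Guadalupian 13.5; Furongian 11.6; Paleocene 10. The largest is Cisuralian at 25.89 Myr.

Furongian, Cisuralian, Guadalupian, Paleocene, Pleistocene; total span 496.9883 Myr; longest is Cisuralian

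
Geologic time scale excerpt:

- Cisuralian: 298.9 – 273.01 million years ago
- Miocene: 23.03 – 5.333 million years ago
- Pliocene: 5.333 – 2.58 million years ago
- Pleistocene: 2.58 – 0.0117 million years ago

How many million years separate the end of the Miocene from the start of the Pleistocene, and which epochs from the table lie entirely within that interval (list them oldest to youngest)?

The Miocene closes at 5.333 Ma and the Pleistocene opens at 2.58 Ma, so the interval is 5.333 − 2.58 = 2.753 Myr.
An epoch fits inside if it starts at or after 5.333 Ma and ends at or before 2.58 Ma; oldest first that gives Pliocene.

2.753 million years; Pliocene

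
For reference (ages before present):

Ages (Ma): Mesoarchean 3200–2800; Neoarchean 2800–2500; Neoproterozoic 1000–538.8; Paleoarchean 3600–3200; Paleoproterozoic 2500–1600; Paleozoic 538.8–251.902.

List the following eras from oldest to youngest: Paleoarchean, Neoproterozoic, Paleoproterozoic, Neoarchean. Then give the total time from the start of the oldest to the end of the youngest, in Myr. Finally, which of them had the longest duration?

Paleoarchean, Neoarchean, Paleoproterozoic, Neoproterozoic; total span 3061.2 Myr; longest is Paleoproterozoic

Start ages (Ma): Paleoarchean 3600, Neoarchean 2800, Paleoproterozoic 2500, Neoproterozoic 1000.
Ordered oldest to youngest: Paleoarchean, Neoarchean, Paleoproterozoic, Neoproterozoic.
Span = 3600 − 538.8 = 3061.2 Myr.
Durations: Neoarchean 300, Paleoproterozoic 900, Neoproterozoic 461.2, Paleoarchean 400 → longest is Paleoproterozoic (900 Myr).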